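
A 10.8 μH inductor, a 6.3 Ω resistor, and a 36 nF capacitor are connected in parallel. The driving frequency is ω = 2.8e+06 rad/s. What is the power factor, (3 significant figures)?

X_L = ωL = 30.2 Ω
X_C = 1/(ωC) = 9.92 Ω
Parallel: admittances add. Y = 1/R + 1/(jωL) + jωC
Y = (0.159 + j0.0677) S
|Y| = 0.173 S → |Z| = 1/|Y| = 5.79 Ω, ∠Z = −∠Y = -23.1°
cos φ = cos(-23.1°) = 0.920

0.920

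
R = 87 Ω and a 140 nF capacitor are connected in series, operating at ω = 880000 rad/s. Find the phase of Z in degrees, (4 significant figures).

X_C = 1/(ωC) = 8.117 Ω
Z = 87.00 − j8.117 Ω
|Z| = √(87.00² + 8.117²) = 87.38 Ω
∠Z = arctan(-8.117/87.00) = -5.330°

-5.330°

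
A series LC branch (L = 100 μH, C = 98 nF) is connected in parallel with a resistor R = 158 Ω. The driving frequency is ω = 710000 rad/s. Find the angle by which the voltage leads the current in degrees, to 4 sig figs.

X_L = ωL = 71.00 Ω
X_C = 1/(ωC) = 14.37 Ω
Branch 1: Z₁ = R = 158.0 Ω
Branch 2 (series LC): Z₂ = j(X_L − X_C) = j56.63 Ω
Parallel: Z = Z₁Z₂/(Z₁+Z₂), |Z| = 53.31 Ω, ∠Z = 70.28°

70.28°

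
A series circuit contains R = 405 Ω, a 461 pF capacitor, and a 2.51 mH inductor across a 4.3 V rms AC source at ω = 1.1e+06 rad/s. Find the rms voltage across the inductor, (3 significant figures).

X_L = ωL = 2760 Ω
X_C = 1/(ωC) = 1970 Ω
Net reactance X = X_L − X_C = 789 Ω
Z = 405 + j789 Ω
|Z| = √(405² + 789²) = 887 Ω
I = V/|Z| = 4.85 mA
V_L = I·|Z_L| = 0.00485 × 2760 = 13.4 V

13.4 V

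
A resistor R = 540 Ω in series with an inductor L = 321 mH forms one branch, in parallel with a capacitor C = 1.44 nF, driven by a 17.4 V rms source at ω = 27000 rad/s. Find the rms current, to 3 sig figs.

X_L = ωL = 8670 Ω
X_C = 1/(ωC) = 25700 Ω
Branch 1 (R+jX_L): Z₁ = 540 + j8670 Ω, |Z₁| = 8680 Ω
Branch 2 (−jX_C): Z₂ = −j25700 Ω
Parallel: Z = Z₁Z₂/(Z₁+Z₂), |Z| = 13100 Ω, ∠Z = 84.6°
I = V/|Z| = 17.4/13100 = 1.33 mA

1.33 mA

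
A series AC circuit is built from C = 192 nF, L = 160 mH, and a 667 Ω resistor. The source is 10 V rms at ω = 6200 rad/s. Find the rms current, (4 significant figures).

X_L = ωL = 992.0 Ω
X_C = 1/(ωC) = 840.1 Ω
Net reactance X = X_L − X_C = 151.9 Ω
Z = 667.0 + j151.9 Ω
|Z| = √(667.0² + 151.9²) = 684.1 Ω
I = V/|Z| = 10/684.1 = 14.62 mA

14.62 mA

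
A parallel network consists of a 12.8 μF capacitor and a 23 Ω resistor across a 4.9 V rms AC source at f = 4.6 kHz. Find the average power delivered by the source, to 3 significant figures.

ω = 2πf = 28900 rad/s
X_C = 1/(ωC) = 2.70 Ω
Parallel: admittances add. Y = 1/R + jωC
Y = (0.0435 + j0.370) S
|Y| = 0.373 S → |Z| = 1/|Y| = 2.68 Ω, ∠Z = −∠Y = -83.3°
I = V/|Z| = 1.83 A
P = VI cos φ = 4.9 × 1.83 × cos(-83.3°) = 1.04 W

1.04 W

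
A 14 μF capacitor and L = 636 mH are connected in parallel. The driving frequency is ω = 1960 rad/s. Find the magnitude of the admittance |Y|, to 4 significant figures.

X_L = ωL = 1247 Ω
X_C = 1/(ωC) = 36.44 Ω
Parallel: admittances add. Y = 1/(jωL) + jωC
Y = (0 + j0.02664) S
|Y| = 0.02664 S → |Z| = 1/|Y| = 37.54 Ω, ∠Z = −∠Y = -90.00°

26.64 mS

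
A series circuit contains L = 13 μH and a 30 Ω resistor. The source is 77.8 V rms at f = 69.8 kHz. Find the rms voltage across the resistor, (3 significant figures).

76.4 V

ω = 2πf = 438600 rad/s
X_L = ωL = 5.70 Ω
Z = 30.0 + j5.70 Ω
|Z| = √(30.0² + 5.70²) = 30.5 Ω
I = V/|Z| = 2.55 A
V_R = I·|Z_R| = 2.55 × 30.0 = 76.4 V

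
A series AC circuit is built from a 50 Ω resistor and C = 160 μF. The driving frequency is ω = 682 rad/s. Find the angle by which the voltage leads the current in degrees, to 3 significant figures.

-10.4°

X_C = 1/(ωC) = 9.16 Ω
Z = 50.0 − j9.16 Ω
|Z| = √(50.0² + 9.16²) = 50.8 Ω
∠Z = arctan(-9.16/50.0) = -10.4°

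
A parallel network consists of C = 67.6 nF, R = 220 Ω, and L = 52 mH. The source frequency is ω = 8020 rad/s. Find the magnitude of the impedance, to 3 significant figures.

204 Ω

X_L = ωL = 417 Ω
X_C = 1/(ωC) = 1840 Ω
Parallel: admittances add. Y = 1/R + 1/(jωL) + jωC
Y = (0.00455 − j0.00186) S
|Y| = 0.00491 S → |Z| = 1/|Y| = 204 Ω, ∠Z = −∠Y = 22.2°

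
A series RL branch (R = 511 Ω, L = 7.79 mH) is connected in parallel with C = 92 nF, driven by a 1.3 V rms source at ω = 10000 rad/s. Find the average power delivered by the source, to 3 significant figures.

3.23 mW

X_L = ωL = 77.9 Ω
X_C = 1/(ωC) = 1090 Ω
Branch 1 (R+jX_L): Z₁ = 511 + j77.9 Ω, |Z₁| = 517 Ω
Branch 2 (−jX_C): Z₂ = −j1090 Ω
Parallel: Z = Z₁Z₂/(Z₁+Z₂), |Z| = 497 Ω, ∠Z = -18.2°
I = V/|Z| = 2.62 mA
P = VI cos φ = 1.3 × 0.00262 × cos(-18.2°) = 3.23 mW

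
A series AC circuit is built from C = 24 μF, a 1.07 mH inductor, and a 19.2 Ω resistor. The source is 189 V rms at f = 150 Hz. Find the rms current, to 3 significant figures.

ω = 2πf = 942.5 rad/s
X_L = ωL = 1.01 Ω
X_C = 1/(ωC) = 44.2 Ω
Net reactance X = X_L − X_C = -43.2 Ω
Z = 19.2 − j43.2 Ω
|Z| = √(19.2² + 43.2²) = 47.3 Ω
I = V/|Z| = 189/47.3 = 4.00 A

4.00 A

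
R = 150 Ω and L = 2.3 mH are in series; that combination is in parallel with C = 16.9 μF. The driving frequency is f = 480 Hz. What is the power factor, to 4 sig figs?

0.1302

ω = 2πf = 3016 rad/s
X_L = ωL = 6.937 Ω
X_C = 1/(ωC) = 19.62 Ω
Branch 1 (R+jX_L): Z₁ = 150.0 + j6.937 Ω, |Z₁| = 150.2 Ω
Branch 2 (−jX_C): Z₂ = −j19.62 Ω
Parallel: Z = Z₁Z₂/(Z₁+Z₂), |Z| = 19.57 Ω, ∠Z = -82.52°
cos φ = cos(-82.52°) = 0.1302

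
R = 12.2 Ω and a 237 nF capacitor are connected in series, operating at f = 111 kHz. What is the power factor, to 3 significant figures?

ω = 2πf = 697400 rad/s
X_C = 1/(ωC) = 6.05 Ω
Z = 12.2 − j6.05 Ω
|Z| = √(12.2² + 6.05²) = 13.6 Ω
∠Z = arctan(-6.05/12.2) = -26.4°
cos φ = cos(-26.4°) = 0.896

0.896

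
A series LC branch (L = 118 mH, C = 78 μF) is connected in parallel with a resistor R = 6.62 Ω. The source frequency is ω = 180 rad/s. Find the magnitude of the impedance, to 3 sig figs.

X_L = ωL = 21.2 Ω
X_C = 1/(ωC) = 71.2 Ω
Branch 1: Z₁ = R = 6.62 Ω
Branch 2 (series LC): Z₂ = j(X_L − X_C) = −j50.0 Ω
Parallel: Z = Z₁Z₂/(Z₁+Z₂), |Z| = 6.56 Ω, ∠Z = -7.54°

6.56 Ω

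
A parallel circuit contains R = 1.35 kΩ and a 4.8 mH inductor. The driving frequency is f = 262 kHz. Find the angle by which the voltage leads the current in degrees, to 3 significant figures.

9.70°

ω = 2πf = 1.646e+06 rad/s
X_L = ωL = 7900 Ω
Parallel: admittances add. Y = 1/R + 1/(jωL)
Y = (0.000741 − j0.000127) S
|Y| = 0.000751 S → |Z| = 1/|Y| = 1330 Ω, ∠Z = −∠Y = 9.70°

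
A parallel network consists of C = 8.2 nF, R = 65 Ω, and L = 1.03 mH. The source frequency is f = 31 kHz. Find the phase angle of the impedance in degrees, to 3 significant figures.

12.4°

ω = 2πf = 194800 rad/s
X_L = ωL = 201 Ω
X_C = 1/(ωC) = 626 Ω
Parallel: admittances add. Y = 1/R + 1/(jωL) + jωC
Y = (0.0154 − j0.00339) S
|Y| = 0.0158 S → |Z| = 1/|Y| = 63.5 Ω, ∠Z = −∠Y = 12.4°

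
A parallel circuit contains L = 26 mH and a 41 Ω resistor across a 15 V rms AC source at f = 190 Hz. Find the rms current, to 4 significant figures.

606.1 mA

ω = 2πf = 1194 rad/s
X_L = ωL = 31.04 Ω
Parallel: admittances add. Y = 1/R + 1/(jωL)
Y = (0.02439 − j0.03222) S
|Y| = 0.04041 S → |Z| = 1/|Y| = 24.75 Ω, ∠Z = −∠Y = 52.87°
I = V/|Z| = 15/24.75 = 606.1 mA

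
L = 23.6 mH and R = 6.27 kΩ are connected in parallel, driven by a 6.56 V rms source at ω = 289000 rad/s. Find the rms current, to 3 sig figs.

X_L = ωL = 6820 Ω
Parallel: admittances add. Y = 1/R + 1/(jωL)
Y = (0.000159 − j0.000147) S
|Y| = 0.000217 S → |Z| = 1/|Y| = 4620 Ω, ∠Z = −∠Y = 42.6°
I = V/|Z| = 6.56/4620 = 1.42 mA

1.42 mA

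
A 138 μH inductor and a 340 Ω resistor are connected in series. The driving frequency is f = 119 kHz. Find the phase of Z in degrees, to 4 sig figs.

16.88°

ω = 2πf = 747700 rad/s
X_L = ωL = 103.2 Ω
Z = 340.0 + j103.2 Ω
|Z| = √(340.0² + 103.2²) = 355.3 Ω
∠Z = arctan(103.2/340.0) = 16.88°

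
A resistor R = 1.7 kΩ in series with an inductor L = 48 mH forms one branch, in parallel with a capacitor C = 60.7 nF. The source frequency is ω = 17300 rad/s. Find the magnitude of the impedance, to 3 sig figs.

1060 Ω

X_L = ωL = 830 Ω
X_C = 1/(ωC) = 952 Ω
Branch 1 (R+jX_L): Z₁ = 1700 + j830 Ω, |Z₁| = 1890 Ω
Branch 2 (−jX_C): Z₂ = −j952 Ω
Parallel: Z = Z₁Z₂/(Z₁+Z₂), |Z| = 1060 Ω, ∠Z = -59.9°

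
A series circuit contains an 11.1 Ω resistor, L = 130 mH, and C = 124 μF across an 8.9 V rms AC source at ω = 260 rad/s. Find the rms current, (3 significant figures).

X_L = ωL = 33.8 Ω
X_C = 1/(ωC) = 31.0 Ω
Net reactance X = X_L − X_C = 2.78 Ω
Z = 11.1 + j2.78 Ω
|Z| = √(11.1² + 2.78²) = 11.4 Ω
I = V/|Z| = 8.9/11.4 = 778 mA

778 mA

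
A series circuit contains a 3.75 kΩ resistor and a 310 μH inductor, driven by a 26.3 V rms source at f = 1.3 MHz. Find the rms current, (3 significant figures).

5.81 mA

ω = 2πf = 8.168e+06 rad/s
X_L = ωL = 2530 Ω
Z = 3750 + j2530 Ω
|Z| = √(3750² + 2530²) = 4520 Ω
I = V/|Z| = 26.3/4520 = 5.81 mA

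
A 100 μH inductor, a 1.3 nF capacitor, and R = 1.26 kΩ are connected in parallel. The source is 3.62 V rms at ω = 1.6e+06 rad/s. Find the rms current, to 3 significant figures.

X_L = ωL = 160 Ω
X_C = 1/(ωC) = 481 Ω
Parallel: admittances add. Y = 1/R + 1/(jωL) + jωC
Y = (0.000794 − j0.00417) S
|Y| = 0.00424 S → |Z| = 1/|Y| = 236 Ω, ∠Z = −∠Y = 79.2°
I = V/|Z| = 3.62/236 = 15.4 mA

15.4 mA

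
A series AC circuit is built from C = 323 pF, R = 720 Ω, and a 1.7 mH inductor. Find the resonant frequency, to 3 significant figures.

ω₀ = 1/√(LC) = 1/√(0.0017 × 3.23e-10) = 1.35e+06 rad/s
f₀ = ω₀/(2π) = 215 kHz

215 kHz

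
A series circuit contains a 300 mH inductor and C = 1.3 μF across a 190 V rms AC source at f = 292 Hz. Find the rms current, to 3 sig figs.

ω = 2πf = 1835 rad/s
X_L = ωL = 550 Ω
X_C = 1/(ωC) = 419 Ω
Net reactance X = X_L − X_C = 131 Ω
Z = j131 Ω
|Z| = √(0² + 131²) = 131 Ω
I = V/|Z| = 190/131 = 1.45 A

1.45 A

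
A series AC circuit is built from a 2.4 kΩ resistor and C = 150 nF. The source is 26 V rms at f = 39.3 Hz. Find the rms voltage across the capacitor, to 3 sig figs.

25.9 V

ω = 2πf = 246.9 rad/s
X_C = 1/(ωC) = 27000 Ω
Z = 2400 − j27000 Ω
|Z| = √(2400² + 27000²) = 27100 Ω
I = V/|Z| = 959 μA
V_C = I·|Z_C| = 0.000959 × 27000 = 25.9 V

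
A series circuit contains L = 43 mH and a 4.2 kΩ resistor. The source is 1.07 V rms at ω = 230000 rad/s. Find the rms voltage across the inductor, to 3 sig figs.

0.985 V

X_L = ωL = 9890 Ω
Z = 4200 + j9890 Ω
|Z| = √(4200² + 9890²) = 10700 Ω
I = V/|Z| = 99.6 μA
V_L = I·|Z_L| = 9.96e-05 × 9890 = 0.985 V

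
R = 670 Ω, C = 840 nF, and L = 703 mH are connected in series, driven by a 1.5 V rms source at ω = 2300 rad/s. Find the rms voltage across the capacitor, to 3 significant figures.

0.603 V

X_L = ωL = 1620 Ω
X_C = 1/(ωC) = 518 Ω
Net reactance X = X_L − X_C = 1100 Ω
Z = 670 + j1100 Ω
|Z| = √(670² + 1100²) = 1290 Ω
I = V/|Z| = 1.17 mA
V_C = I·|Z_C| = 0.00117 × 518 = 0.603 V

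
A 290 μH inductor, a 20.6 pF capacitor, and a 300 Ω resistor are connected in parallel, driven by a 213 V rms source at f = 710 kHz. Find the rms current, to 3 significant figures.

ω = 2πf = 4.461e+06 rad/s
X_L = ωL = 1290 Ω
X_C = 1/(ωC) = 10900 Ω
Parallel: admittances add. Y = 1/R + 1/(jωL) + jωC
Y = (0.00333 − j0.000681) S
|Y| = 0.00340 S → |Z| = 1/|Y| = 294 Ω, ∠Z = −∠Y = 11.5°
I = V/|Z| = 213/294 = 725 mA

725 mA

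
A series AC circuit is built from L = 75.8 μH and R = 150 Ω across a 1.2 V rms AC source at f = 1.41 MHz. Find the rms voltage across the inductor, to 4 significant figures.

1.171 V

ω = 2πf = 8.859e+06 rad/s
X_L = ωL = 671.5 Ω
Z = 150.0 + j671.5 Ω
|Z| = √(150.0² + 671.5²) = 688.1 Ω
I = V/|Z| = 1.744 mA
V_L = I·|Z_L| = 0.001744 × 671.5 = 1.171 V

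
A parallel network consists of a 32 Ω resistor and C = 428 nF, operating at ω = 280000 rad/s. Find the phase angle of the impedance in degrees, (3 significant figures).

X_C = 1/(ωC) = 8.34 Ω
Parallel: admittances add. Y = 1/R + jωC
Y = (0.0312 + j0.120) S
|Y| = 0.124 S → |Z| = 1/|Y| = 8.07 Ω, ∠Z = −∠Y = -75.4°

-75.4°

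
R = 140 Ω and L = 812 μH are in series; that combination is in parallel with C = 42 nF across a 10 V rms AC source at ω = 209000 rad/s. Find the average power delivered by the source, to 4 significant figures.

289.3 mW

X_L = ωL = 169.7 Ω
X_C = 1/(ωC) = 113.9 Ω
Branch 1 (R+jX_L): Z₁ = 140.0 + j169.7 Ω, |Z₁| = 220.0 Ω
Branch 2 (−jX_C): Z₂ = −j113.9 Ω
Parallel: Z = Z₁Z₂/(Z₁+Z₂), |Z| = 166.3 Ω, ∠Z = -61.25°
I = V/|Z| = 60.13 mA
P = VI cos φ = 10 × 0.06013 × cos(-61.25°) = 289.3 mW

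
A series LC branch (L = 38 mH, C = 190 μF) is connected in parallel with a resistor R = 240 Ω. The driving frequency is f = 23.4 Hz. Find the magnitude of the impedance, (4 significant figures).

ω = 2πf = 147.0 rad/s
X_L = ωL = 5.587 Ω
X_C = 1/(ωC) = 35.80 Ω
Branch 1: Z₁ = R = 240.0 Ω
Branch 2 (series LC): Z₂ = j(X_L − X_C) = −j30.21 Ω
Parallel: Z = Z₁Z₂/(Z₁+Z₂), |Z| = 29.97 Ω, ∠Z = -82.83°

29.97 Ω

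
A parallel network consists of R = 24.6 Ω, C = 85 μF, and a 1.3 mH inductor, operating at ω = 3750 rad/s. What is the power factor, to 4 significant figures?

0.3369

X_L = ωL = 4.875 Ω
X_C = 1/(ωC) = 3.137 Ω
Parallel: admittances add. Y = 1/R + 1/(jωL) + jωC
Y = (0.04065 + j0.1136) S
|Y| = 0.1207 S → |Z| = 1/|Y| = 8.287 Ω, ∠Z = −∠Y = -70.31°
cos φ = cos(-70.31°) = 0.3369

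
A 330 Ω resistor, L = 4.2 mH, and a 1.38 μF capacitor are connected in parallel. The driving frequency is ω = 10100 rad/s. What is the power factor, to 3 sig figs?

0.300

X_L = ωL = 42.4 Ω
X_C = 1/(ωC) = 71.7 Ω
Parallel: admittances add. Y = 1/R + 1/(jωL) + jωC
Y = (0.00303 − j0.00964) S
|Y| = 0.0101 S → |Z| = 1/|Y| = 99.0 Ω, ∠Z = −∠Y = 72.5°
cos φ = cos(72.5°) = 0.300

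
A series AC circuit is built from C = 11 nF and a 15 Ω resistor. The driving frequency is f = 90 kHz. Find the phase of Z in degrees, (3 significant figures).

ω = 2πf = 565500 rad/s
X_C = 1/(ωC) = 161 Ω
Z = 15.0 − j161 Ω
|Z| = √(15.0² + 161²) = 161 Ω
∠Z = arctan(-161/15.0) = -84.7°

-84.7°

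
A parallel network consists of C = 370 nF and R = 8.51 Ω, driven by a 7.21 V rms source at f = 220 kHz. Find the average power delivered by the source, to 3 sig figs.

6.11 W

ω = 2πf = 1.382e+06 rad/s
X_C = 1/(ωC) = 1.96 Ω
Parallel: admittances add. Y = 1/R + jωC
Y = (0.118 + j0.511) S
|Y| = 0.525 S → |Z| = 1/|Y| = 1.91 Ω, ∠Z = −∠Y = -77.1°
I = V/|Z| = 3.78 A
P = VI cos φ = 7.21 × 3.78 × cos(-77.1°) = 6.11 W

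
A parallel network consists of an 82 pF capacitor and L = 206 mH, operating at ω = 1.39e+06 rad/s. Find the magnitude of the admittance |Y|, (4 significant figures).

110.5 μS

X_L = ωL = 286300 Ω
X_C = 1/(ωC) = 8773 Ω
Parallel: admittances add. Y = 1/(jωL) + jωC
Y = (0 + j0.0001105) S
|Y| = 0.0001105 S → |Z| = 1/|Y| = 9051 Ω, ∠Z = −∠Y = -90.00°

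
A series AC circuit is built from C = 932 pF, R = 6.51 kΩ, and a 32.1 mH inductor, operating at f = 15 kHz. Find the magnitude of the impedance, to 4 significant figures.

10600 Ω

ω = 2πf = 94250 rad/s
X_L = ωL = 3025 Ω
X_C = 1/(ωC) = 11380 Ω
Net reactance X = X_L − X_C = -8359 Ω
Z = 6510 − j8359 Ω
|Z| = √(6510² + 8359²) = 10600 Ω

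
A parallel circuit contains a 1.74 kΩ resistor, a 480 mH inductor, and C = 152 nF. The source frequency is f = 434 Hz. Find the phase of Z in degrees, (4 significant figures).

ω = 2πf = 2727 rad/s
X_L = ωL = 1309 Ω
X_C = 1/(ωC) = 2413 Ω
Parallel: admittances add. Y = 1/R + 1/(jωL) + jωC
Y = (0.0005747 − j0.0003495) S
|Y| = 0.0006726 S → |Z| = 1/|Y| = 1487 Ω, ∠Z = −∠Y = 31.31°

31.31°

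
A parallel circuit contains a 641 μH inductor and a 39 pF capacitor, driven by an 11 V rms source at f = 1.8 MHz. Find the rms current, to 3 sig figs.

ω = 2πf = 1.131e+07 rad/s
X_L = ωL = 7250 Ω
X_C = 1/(ωC) = 2270 Ω
Parallel: admittances add. Y = 1/(jωL) + jωC
Y = (0 + j0.000303) S
|Y| = 0.000303 S → |Z| = 1/|Y| = 3300 Ω, ∠Z = −∠Y = -90.0°
I = V/|Z| = 11/3300 = 3.33 mA

3.33 mA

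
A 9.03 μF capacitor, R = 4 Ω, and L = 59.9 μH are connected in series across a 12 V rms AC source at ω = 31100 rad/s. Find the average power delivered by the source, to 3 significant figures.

30.5 W

X_L = ωL = 1.86 Ω
X_C = 1/(ωC) = 3.56 Ω
Net reactance X = X_L − X_C = -1.70 Ω
Z = 4.00 − j1.70 Ω
|Z| = √(4.00² + 1.70²) = 4.35 Ω
∠Z = arctan(-1.70/4.00) = -23.0°
I = V/|Z| = 2.76 A
P = VI cos φ = 12 × 2.76 × cos(-23.0°) = 30.5 W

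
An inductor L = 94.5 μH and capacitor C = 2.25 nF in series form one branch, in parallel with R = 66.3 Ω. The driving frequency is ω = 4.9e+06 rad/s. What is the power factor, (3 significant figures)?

X_L = ωL = 463 Ω
X_C = 1/(ωC) = 90.7 Ω
Branch 1: Z₁ = R = 66.3 Ω
Branch 2 (series LC): Z₂ = j(X_L − X_C) = j372 Ω
Parallel: Z = Z₁Z₂/(Z₁+Z₂), |Z| = 65.3 Ω, ∠Z = 10.1°
cos φ = cos(10.1°) = 0.985

0.985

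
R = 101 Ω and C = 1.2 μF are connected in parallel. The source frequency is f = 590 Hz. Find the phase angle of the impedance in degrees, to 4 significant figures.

ω = 2πf = 3707 rad/s
X_C = 1/(ωC) = 224.8 Ω
Parallel: admittances add. Y = 1/R + jωC
Y = (0.009901 + j0.004448) S
|Y| = 0.01085 S → |Z| = 1/|Y| = 92.13 Ω, ∠Z = −∠Y = -24.19°

-24.19°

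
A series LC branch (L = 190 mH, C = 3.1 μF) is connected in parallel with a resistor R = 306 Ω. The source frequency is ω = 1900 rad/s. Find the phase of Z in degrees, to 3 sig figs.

X_L = ωL = 361 Ω
X_C = 1/(ωC) = 170 Ω
Branch 1: Z₁ = R = 306 Ω
Branch 2 (series LC): Z₂ = j(X_L − X_C) = j191 Ω
Parallel: Z = Z₁Z₂/(Z₁+Z₂), |Z| = 162 Ω, ∠Z = 58.0°

58.0°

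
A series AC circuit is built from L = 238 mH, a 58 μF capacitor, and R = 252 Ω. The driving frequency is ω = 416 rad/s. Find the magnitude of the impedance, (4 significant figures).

X_L = ωL = 99.01 Ω
X_C = 1/(ωC) = 41.45 Ω
Net reactance X = X_L − X_C = 57.56 Ω
Z = 252.0 + j57.56 Ω
|Z| = √(252.0² + 57.56²) = 258.5 Ω

258.5 Ω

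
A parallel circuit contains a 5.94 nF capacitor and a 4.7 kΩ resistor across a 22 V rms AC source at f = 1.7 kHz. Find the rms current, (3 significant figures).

4.88 mA

ω = 2πf = 10680 rad/s
X_C = 1/(ωC) = 15800 Ω
Parallel: admittances add. Y = 1/R + jωC
Y = (0.000213 + j6.34e-05) S
|Y| = 0.000222 S → |Z| = 1/|Y| = 4500 Ω, ∠Z = −∠Y = -16.6°
I = V/|Z| = 22/4500 = 4.88 mA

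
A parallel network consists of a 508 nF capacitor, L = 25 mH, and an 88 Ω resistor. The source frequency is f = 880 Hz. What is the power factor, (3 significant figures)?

0.932

ω = 2πf = 5529 rad/s
X_L = ωL = 138 Ω
X_C = 1/(ωC) = 356 Ω
Parallel: admittances add. Y = 1/R + 1/(jωL) + jωC
Y = (0.0114 − j0.00443) S
|Y| = 0.0122 S → |Z| = 1/|Y| = 82.0 Ω, ∠Z = −∠Y = 21.3°
cos φ = cos(21.3°) = 0.932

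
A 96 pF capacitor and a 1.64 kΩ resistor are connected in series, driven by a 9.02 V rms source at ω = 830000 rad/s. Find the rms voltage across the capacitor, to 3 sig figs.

8.94 V

X_C = 1/(ωC) = 12600 Ω
Z = 1640 − j12600 Ω
|Z| = √(1640² + 12600²) = 12700 Ω
I = V/|Z| = 713 μA
V_C = I·|Z_C| = 0.000713 × 12600 = 8.94 V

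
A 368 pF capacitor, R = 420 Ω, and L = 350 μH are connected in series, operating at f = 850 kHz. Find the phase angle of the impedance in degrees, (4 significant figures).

72.84°

ω = 2πf = 5.341e+06 rad/s
X_L = ωL = 1869 Ω
X_C = 1/(ωC) = 508.8 Ω
Net reactance X = X_L − X_C = 1360 Ω
Z = 420.0 + j1360 Ω
|Z| = √(420.0² + 1360²) = 1424 Ω
∠Z = arctan(1360/420.0) = 72.84°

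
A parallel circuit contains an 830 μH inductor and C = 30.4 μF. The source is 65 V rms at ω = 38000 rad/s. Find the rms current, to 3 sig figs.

73.0 A

X_L = ωL = 31.5 Ω
X_C = 1/(ωC) = 0.866 Ω
Parallel: admittances add. Y = 1/(jωL) + jωC
Y = (0 + j1.12) S
|Y| = 1.12 S → |Z| = 1/|Y| = 0.890 Ω, ∠Z = −∠Y = -90.0°
I = V/|Z| = 65/0.890 = 73.0 A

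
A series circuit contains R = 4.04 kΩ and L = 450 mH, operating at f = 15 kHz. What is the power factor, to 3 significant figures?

ω = 2πf = 94250 rad/s
X_L = ωL = 42400 Ω
Z = 4040 + j42400 Ω
|Z| = √(4040² + 42400²) = 42600 Ω
∠Z = arctan(42400/4040) = 84.6°
cos φ = cos(84.6°) = 0.0948

0.0948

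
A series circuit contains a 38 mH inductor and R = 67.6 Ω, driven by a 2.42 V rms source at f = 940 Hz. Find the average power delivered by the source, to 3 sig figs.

ω = 2πf = 5906 rad/s
X_L = ωL = 224 Ω
Z = 67.6 + j224 Ω
|Z| = √(67.6² + 224²) = 234 Ω
∠Z = arctan(224/67.6) = 73.2°
I = V/|Z| = 10.3 mA
P = VI cos φ = 2.42 × 0.0103 × cos(73.2°) = 7.21 mW

7.21 mW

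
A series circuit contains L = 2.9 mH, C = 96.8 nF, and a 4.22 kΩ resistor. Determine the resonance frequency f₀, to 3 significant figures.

9.50 kHz

ω₀ = 1/√(LC) = 1/√(0.0029 × 9.68e-08) = 59680 rad/s
f₀ = ω₀/(2π) = 9.50 kHz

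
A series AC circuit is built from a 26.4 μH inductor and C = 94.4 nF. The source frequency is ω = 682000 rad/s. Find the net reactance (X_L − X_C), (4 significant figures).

2.472 Ω

X_L = ωL = 18.00 Ω
X_C = 1/(ωC) = 15.53 Ω
X = 18.00 − 15.53 = 2.472 Ω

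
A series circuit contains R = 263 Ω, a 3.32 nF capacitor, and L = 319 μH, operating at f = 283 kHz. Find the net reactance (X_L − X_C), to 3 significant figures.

398 Ω

ω = 2πf = 1.778e+06 rad/s
X_L = ωL = 567 Ω
X_C = 1/(ωC) = 169 Ω
X = 567 − 169 = 398 Ω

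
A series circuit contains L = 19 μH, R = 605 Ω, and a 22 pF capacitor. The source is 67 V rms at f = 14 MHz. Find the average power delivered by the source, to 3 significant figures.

ω = 2πf = 8.796e+07 rad/s
X_L = ωL = 1670 Ω
X_C = 1/(ωC) = 517 Ω
Net reactance X = X_L − X_C = 1150 Ω
Z = 605 + j1150 Ω
|Z| = √(605² + 1150²) = 1300 Ω
∠Z = arctan(1150/605) = 62.3°
I = V/|Z| = 51.4 mA
P = VI cos φ = 67 × 0.0514 × cos(62.3°) = 1.60 W

1.60 W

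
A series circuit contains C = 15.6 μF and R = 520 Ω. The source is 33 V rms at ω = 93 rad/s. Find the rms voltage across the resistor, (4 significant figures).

X_C = 1/(ωC) = 689.3 Ω
Z = 520.0 − j689.3 Ω
|Z| = √(520.0² + 689.3²) = 863.4 Ω
I = V/|Z| = 38.22 mA
V_R = I·|Z_R| = 0.03822 × 520.0 = 19.87 V

19.87 V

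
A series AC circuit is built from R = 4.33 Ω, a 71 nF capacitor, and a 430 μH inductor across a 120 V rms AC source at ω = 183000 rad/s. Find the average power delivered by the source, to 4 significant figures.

X_L = ωL = 78.69 Ω
X_C = 1/(ωC) = 76.96 Ω
Net reactance X = X_L − X_C = 1.725 Ω
Z = 4.330 + j1.725 Ω
|Z| = √(4.330² + 1.725²) = 4.661 Ω
∠Z = arctan(1.725/4.330) = 21.73°
I = V/|Z| = 25.74 A
P = VI cos φ = 120 × 25.74 × cos(21.73°) = 2.870 kW

2.870 kW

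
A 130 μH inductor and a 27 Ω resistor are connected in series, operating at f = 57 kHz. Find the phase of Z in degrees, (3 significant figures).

ω = 2πf = 358100 rad/s
X_L = ωL = 46.6 Ω
Z = 27.0 + j46.6 Ω
|Z| = √(27.0² + 46.6²) = 53.8 Ω
∠Z = arctan(46.6/27.0) = 59.9°

59.9°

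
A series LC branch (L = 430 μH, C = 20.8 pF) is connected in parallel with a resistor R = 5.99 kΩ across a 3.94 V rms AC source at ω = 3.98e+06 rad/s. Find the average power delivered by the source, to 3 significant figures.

2.59 mW

X_L = ωL = 1710 Ω
X_C = 1/(ωC) = 12100 Ω
Branch 1: Z₁ = R = 5990 Ω
Branch 2 (series LC): Z₂ = j(X_L − X_C) = −j10400 Ω
Parallel: Z = Z₁Z₂/(Z₁+Z₂), |Z| = 5190 Ω, ∠Z = -30.0°
I = V/|Z| = 760 μA
P = VI cos φ = 3.94 × 0.000760 × cos(-30.0°) = 2.59 mW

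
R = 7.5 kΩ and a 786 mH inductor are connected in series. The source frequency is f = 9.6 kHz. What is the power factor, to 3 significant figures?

ω = 2πf = 60320 rad/s
X_L = ωL = 47400 Ω
Z = 7500 + j47400 Ω
|Z| = √(7500² + 47400²) = 48000 Ω
∠Z = arctan(47400/7500) = 81.0°
cos φ = cos(81.0°) = 0.156

0.156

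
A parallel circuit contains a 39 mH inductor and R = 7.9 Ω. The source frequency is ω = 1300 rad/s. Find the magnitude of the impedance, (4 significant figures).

X_L = ωL = 50.70 Ω
Parallel: admittances add. Y = 1/R + 1/(jωL)
Y = (0.1266 − j0.01972) S
|Y| = 0.1281 S → |Z| = 1/|Y| = 7.806 Ω, ∠Z = −∠Y = 8.857°

7.806 Ω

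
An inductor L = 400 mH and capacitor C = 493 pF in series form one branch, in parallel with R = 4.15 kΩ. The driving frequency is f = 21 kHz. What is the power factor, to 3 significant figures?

ω = 2πf = 131900 rad/s
X_L = ωL = 52800 Ω
X_C = 1/(ωC) = 15400 Ω
Branch 1: Z₁ = R = 4150 Ω
Branch 2 (series LC): Z₂ = j(X_L − X_C) = j37400 Ω
Parallel: Z = Z₁Z₂/(Z₁+Z₂), |Z| = 4120 Ω, ∠Z = 6.33°
cos φ = cos(6.33°) = 0.994

0.994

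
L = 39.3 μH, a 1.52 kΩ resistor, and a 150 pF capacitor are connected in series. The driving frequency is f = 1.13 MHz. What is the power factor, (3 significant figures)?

ω = 2πf = 7.1e+06 rad/s
X_L = ωL = 279 Ω
X_C = 1/(ωC) = 939 Ω
Net reactance X = X_L − X_C = -660 Ω
Z = 1520 − j660 Ω
|Z| = √(1520² + 660²) = 1660 Ω
∠Z = arctan(-660/1520) = -23.5°
cos φ = cos(-23.5°) = 0.917

0.917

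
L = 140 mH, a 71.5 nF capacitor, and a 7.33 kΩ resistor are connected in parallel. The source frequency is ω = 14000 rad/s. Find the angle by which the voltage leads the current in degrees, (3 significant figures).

X_L = ωL = 1960 Ω
X_C = 1/(ωC) = 999 Ω
Parallel: admittances add. Y = 1/R + 1/(jωL) + jωC
Y = (0.000136 + j0.000491) S
|Y| = 0.000509 S → |Z| = 1/|Y| = 1960 Ω, ∠Z = −∠Y = -74.5°

-74.5°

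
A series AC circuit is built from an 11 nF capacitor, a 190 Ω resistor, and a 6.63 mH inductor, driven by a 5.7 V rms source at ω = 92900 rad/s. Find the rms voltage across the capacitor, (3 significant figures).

X_L = ωL = 616 Ω
X_C = 1/(ωC) = 979 Ω
Net reactance X = X_L − X_C = -363 Ω
Z = 190 − j363 Ω
|Z| = √(190² + 363²) = 409 Ω
I = V/|Z| = 13.9 mA
V_C = I·|Z_C| = 0.0139 × 979 = 13.6 V

13.6 V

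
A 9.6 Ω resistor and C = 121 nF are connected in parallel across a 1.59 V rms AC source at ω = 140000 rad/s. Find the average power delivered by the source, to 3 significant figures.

263 mW

X_C = 1/(ωC) = 59.0 Ω
Parallel: admittances add. Y = 1/R + jωC
Y = (0.104 + j0.0169) S
|Y| = 0.106 S → |Z| = 1/|Y| = 9.48 Ω, ∠Z = −∠Y = -9.24°
I = V/|Z| = 168 mA
P = VI cos φ = 1.59 × 0.168 × cos(-9.24°) = 263 mW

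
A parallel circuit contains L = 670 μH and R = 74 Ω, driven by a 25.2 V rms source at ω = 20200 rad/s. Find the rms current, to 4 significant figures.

1.893 A

X_L = ωL = 13.53 Ω
Parallel: admittances add. Y = 1/R + 1/(jωL)
Y = (0.01351 − j0.07389) S
|Y| = 0.07511 S → |Z| = 1/|Y| = 13.31 Ω, ∠Z = −∠Y = 79.64°
I = V/|Z| = 25.2/13.31 = 1.893 A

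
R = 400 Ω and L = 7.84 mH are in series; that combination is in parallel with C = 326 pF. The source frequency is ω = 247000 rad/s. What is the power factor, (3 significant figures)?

X_L = ωL = 1940 Ω
X_C = 1/(ωC) = 12400 Ω
Branch 1 (R+jX_L): Z₁ = 400 + j1940 Ω, |Z₁| = 1980 Ω
Branch 2 (−jX_C): Z₂ = −j12400 Ω
Parallel: Z = Z₁Z₂/(Z₁+Z₂), |Z| = 2340 Ω, ∠Z = 76.1°
cos φ = cos(76.1°) = 0.239

0.239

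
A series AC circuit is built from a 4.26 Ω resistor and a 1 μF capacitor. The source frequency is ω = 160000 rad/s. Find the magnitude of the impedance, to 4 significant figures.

7.564 Ω

X_C = 1/(ωC) = 6.250 Ω
Z = 4.260 − j6.250 Ω
|Z| = √(4.260² + 6.250²) = 7.564 Ω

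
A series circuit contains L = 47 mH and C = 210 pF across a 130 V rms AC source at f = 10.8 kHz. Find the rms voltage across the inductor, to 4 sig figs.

6.190 V

ω = 2πf = 67860 rad/s
X_L = ωL = 3189 Ω
X_C = 1/(ωC) = 70170 Ω
Net reactance X = X_L − X_C = -66980 Ω
Z = − j66980 Ω
|Z| = √(0² + 66980²) = 66980 Ω
I = V/|Z| = 1.941 mA
V_L = I·|Z_L| = 0.001941 × 3189 = 6.190 V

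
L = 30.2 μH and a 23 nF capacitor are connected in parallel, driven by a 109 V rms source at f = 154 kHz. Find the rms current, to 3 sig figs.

ω = 2πf = 967600 rad/s
X_L = ωL = 29.2 Ω
X_C = 1/(ωC) = 44.9 Ω
Parallel: admittances add. Y = 1/(jωL) + jωC
Y = (0 − j0.0120) S
|Y| = 0.0120 S → |Z| = 1/|Y| = 83.6 Ω, ∠Z = −∠Y = 90.0°
I = V/|Z| = 109/83.6 = 1.30 A

1.30 A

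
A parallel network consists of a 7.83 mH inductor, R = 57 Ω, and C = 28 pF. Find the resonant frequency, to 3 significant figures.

340 kHz

ω₀ = 1/√(LC) = 1/√(0.00783 × 2.8e-11) = 2.136e+06 rad/s
f₀ = ω₀/(2π) = 340 kHz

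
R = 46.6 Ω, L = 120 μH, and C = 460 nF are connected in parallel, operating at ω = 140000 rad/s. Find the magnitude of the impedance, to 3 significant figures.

45.4 Ω

X_L = ωL = 16.8 Ω
X_C = 1/(ωC) = 15.5 Ω
Parallel: admittances add. Y = 1/R + 1/(jωL) + jωC
Y = (0.0215 + j0.00488) S
|Y| = 0.0220 S → |Z| = 1/|Y| = 45.4 Ω, ∠Z = −∠Y = -12.8°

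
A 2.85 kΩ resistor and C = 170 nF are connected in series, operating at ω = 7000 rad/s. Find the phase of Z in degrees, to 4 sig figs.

-16.43°

X_C = 1/(ωC) = 840.3 Ω
Z = 2850 − j840.3 Ω
|Z| = √(2850² + 840.3²) = 2971 Ω
∠Z = arctan(-840.3/2850) = -16.43°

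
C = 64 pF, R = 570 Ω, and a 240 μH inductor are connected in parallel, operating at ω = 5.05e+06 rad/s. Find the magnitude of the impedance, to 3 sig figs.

548 Ω

X_L = ωL = 1210 Ω
X_C = 1/(ωC) = 3090 Ω
Parallel: admittances add. Y = 1/R + 1/(jωL) + jωC
Y = (0.00175 − j0.000502) S
|Y| = 0.00182 S → |Z| = 1/|Y| = 548 Ω, ∠Z = −∠Y = 16.0°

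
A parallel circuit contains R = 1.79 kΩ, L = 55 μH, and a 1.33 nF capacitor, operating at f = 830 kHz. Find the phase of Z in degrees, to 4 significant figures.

ω = 2πf = 5.215e+06 rad/s
X_L = ωL = 286.8 Ω
X_C = 1/(ωC) = 144.2 Ω
Parallel: admittances add. Y = 1/R + 1/(jωL) + jωC
Y = (0.0005587 + j0.003450) S
|Y| = 0.003495 S → |Z| = 1/|Y| = 286.2 Ω, ∠Z = −∠Y = -80.80°

-80.80°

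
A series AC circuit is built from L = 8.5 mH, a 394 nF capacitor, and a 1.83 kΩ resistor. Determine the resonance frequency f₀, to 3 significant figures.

ω₀ = 1/√(LC) = 1/√(0.0085 × 3.94e-07) = 17280 rad/s
f₀ = ω₀/(2π) = 2.75 kHz

2.75 kHz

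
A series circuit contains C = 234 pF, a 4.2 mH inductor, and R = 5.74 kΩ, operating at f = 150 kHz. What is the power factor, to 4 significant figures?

ω = 2πf = 942500 rad/s
X_L = ωL = 3958 Ω
X_C = 1/(ωC) = 4534 Ω
Net reactance X = X_L − X_C = -575.9 Ω
Z = 5740 − j575.9 Ω
|Z| = √(5740² + 575.9²) = 5769 Ω
∠Z = arctan(-575.9/5740) = -5.730°
cos φ = cos(-5.730°) = 0.9950

0.9950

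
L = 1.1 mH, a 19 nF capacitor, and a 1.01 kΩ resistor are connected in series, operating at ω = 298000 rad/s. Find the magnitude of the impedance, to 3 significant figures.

1020 Ω

X_L = ωL = 328 Ω
X_C = 1/(ωC) = 177 Ω
Net reactance X = X_L − X_C = 151 Ω
Z = 1010 + j151 Ω
|Z| = √(1010² + 151²) = 1020 Ω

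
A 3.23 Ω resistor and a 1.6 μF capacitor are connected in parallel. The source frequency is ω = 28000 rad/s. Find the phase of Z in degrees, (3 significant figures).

-8.23°

X_C = 1/(ωC) = 22.3 Ω
Parallel: admittances add. Y = 1/R + jωC
Y = (0.310 + j0.0448) S
|Y| = 0.313 S → |Z| = 1/|Y| = 3.20 Ω, ∠Z = −∠Y = -8.23°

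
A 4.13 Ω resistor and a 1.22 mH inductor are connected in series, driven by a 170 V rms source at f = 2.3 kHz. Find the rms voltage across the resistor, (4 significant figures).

38.77 V

ω = 2πf = 14450 rad/s
X_L = ωL = 17.63 Ω
Z = 4.130 + j17.63 Ω
|Z| = √(4.130² + 17.63²) = 18.11 Ω
I = V/|Z| = 9.388 A
V_R = I·|Z_R| = 9.388 × 4.130 = 38.77 V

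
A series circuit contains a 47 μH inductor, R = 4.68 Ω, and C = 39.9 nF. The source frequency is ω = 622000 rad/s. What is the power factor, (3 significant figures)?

X_L = ωL = 29.2 Ω
X_C = 1/(ωC) = 40.3 Ω
Net reactance X = X_L − X_C = -11.1 Ω
Z = 4.68 − j11.1 Ω
|Z| = √(4.68² + 11.1²) = 12.0 Ω
∠Z = arctan(-11.1/4.68) = -67.1°
cos φ = cos(-67.1°) = 0.390

0.390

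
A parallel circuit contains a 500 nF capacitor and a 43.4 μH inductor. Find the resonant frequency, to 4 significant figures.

ω₀ = 1/√(LC) = 1/√(4.34e-05 × 5e-07) = 214700 rad/s
f₀ = ω₀/(2π) = 34.17 kHz

34.17 kHz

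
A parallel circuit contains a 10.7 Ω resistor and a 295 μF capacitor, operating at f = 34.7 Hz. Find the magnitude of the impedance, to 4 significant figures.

8.814 Ω

ω = 2πf = 218.0 rad/s
X_C = 1/(ωC) = 15.55 Ω
Parallel: admittances add. Y = 1/R + jωC
Y = (0.09346 + j0.06432) S
|Y| = 0.1135 S → |Z| = 1/|Y| = 8.814 Ω, ∠Z = −∠Y = -34.54°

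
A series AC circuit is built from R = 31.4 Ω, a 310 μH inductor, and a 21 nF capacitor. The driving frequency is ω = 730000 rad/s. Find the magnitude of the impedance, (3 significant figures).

164 Ω

X_L = ωL = 226 Ω
X_C = 1/(ωC) = 65.2 Ω
Net reactance X = X_L − X_C = 161 Ω
Z = 31.4 + j161 Ω
|Z| = √(31.4² + 161²) = 164 Ω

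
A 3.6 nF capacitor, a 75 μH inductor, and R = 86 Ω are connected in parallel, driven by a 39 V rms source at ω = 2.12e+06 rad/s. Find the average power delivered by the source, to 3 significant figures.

X_L = ωL = 159 Ω
X_C = 1/(ωC) = 131 Ω
Parallel: admittances add. Y = 1/R + 1/(jωL) + jωC
Y = (0.0116 + j0.00134) S
|Y| = 0.0117 S → |Z| = 1/|Y| = 85.4 Ω, ∠Z = −∠Y = -6.59°
I = V/|Z| = 457 mA
P = VI cos φ = 39 × 0.457 × cos(-6.59°) = 17.7 W

17.7 W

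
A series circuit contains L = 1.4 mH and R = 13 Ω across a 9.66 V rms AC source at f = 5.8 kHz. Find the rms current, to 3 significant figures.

ω = 2πf = 36440 rad/s
X_L = ωL = 51.0 Ω
Z = 13.0 + j51.0 Ω
|Z| = √(13.0² + 51.0²) = 52.6 Ω
I = V/|Z| = 9.66/52.6 = 183 mA

183 mA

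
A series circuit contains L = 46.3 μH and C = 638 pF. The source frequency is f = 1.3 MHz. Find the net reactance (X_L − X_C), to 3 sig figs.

ω = 2πf = 8.168e+06 rad/s
X_L = ωL = 378 Ω
X_C = 1/(ωC) = 192 Ω
X = 378 − 192 = 186 Ω

186 Ω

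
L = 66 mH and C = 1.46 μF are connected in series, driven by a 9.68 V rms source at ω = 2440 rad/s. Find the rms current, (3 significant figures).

X_L = ωL = 161 Ω
X_C = 1/(ωC) = 281 Ω
Net reactance X = X_L − X_C = -120 Ω
Z = − j120 Ω
|Z| = √(0² + 120²) = 120 Ω
I = V/|Z| = 9.68/120 = 80.9 mA

80.9 mA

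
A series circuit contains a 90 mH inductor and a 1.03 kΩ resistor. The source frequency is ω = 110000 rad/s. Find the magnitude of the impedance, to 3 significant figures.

X_L = ωL = 9900 Ω
Z = 1030 + j9900 Ω
|Z| = √(1030² + 9900²) = 9950 Ω

9950 Ω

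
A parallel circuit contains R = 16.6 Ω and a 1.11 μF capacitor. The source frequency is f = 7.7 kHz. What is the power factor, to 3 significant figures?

ω = 2πf = 48380 rad/s
X_C = 1/(ωC) = 18.6 Ω
Parallel: admittances add. Y = 1/R + jωC
Y = (0.0602 + j0.0537) S
|Y| = 0.0807 S → |Z| = 1/|Y| = 12.4 Ω, ∠Z = −∠Y = -41.7°
cos φ = cos(-41.7°) = 0.746

0.746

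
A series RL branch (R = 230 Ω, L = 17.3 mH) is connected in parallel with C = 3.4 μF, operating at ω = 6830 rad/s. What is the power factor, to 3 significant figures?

0.158

X_L = ωL = 118 Ω
X_C = 1/(ωC) = 43.1 Ω
Branch 1 (R+jX_L): Z₁ = 230 + j118 Ω, |Z₁| = 259 Ω
Branch 2 (−jX_C): Z₂ = −j43.1 Ω
Parallel: Z = Z₁Z₂/(Z₁+Z₂), |Z| = 46.0 Ω, ∠Z = -80.9°
cos φ = cos(-80.9°) = 0.158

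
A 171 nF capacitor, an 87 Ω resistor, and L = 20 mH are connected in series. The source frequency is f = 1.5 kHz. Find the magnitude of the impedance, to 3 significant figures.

ω = 2πf = 9425 rad/s
X_L = ωL = 188 Ω
X_C = 1/(ωC) = 620 Ω
Net reactance X = X_L − X_C = -432 Ω
Z = 87.0 − j432 Ω
|Z| = √(87.0² + 432²) = 441 Ω

441 Ω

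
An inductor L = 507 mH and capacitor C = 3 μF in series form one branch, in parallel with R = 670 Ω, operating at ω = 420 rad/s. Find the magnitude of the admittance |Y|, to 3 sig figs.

2.28 mS

X_L = ωL = 213 Ω
X_C = 1/(ωC) = 794 Ω
Branch 1: Z₁ = R = 670 Ω
Branch 2 (series LC): Z₂ = j(X_L − X_C) = −j581 Ω
Parallel: Z = Z₁Z₂/(Z₁+Z₂), |Z| = 439 Ω, ∠Z = -49.1°
|Y| = 1/|Z| = 2.28 mS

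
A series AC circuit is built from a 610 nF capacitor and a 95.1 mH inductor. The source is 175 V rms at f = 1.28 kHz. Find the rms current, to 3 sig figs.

312 mA

ω = 2πf = 8042 rad/s
X_L = ωL = 765 Ω
X_C = 1/(ωC) = 204 Ω
Net reactance X = X_L − X_C = 561 Ω
Z = j561 Ω
|Z| = √(0² + 561²) = 561 Ω
I = V/|Z| = 175/561 = 312 mA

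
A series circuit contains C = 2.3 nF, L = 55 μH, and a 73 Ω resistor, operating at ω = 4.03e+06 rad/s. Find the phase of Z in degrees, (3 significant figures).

57.3°

X_L = ωL = 222 Ω
X_C = 1/(ωC) = 108 Ω
Net reactance X = X_L − X_C = 114 Ω
Z = 73.0 + j114 Ω
|Z| = √(73.0² + 114²) = 135 Ω
∠Z = arctan(114/73.0) = 57.3°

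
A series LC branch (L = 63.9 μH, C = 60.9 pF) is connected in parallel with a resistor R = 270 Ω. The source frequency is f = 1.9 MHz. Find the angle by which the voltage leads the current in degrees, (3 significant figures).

ω = 2πf = 1.194e+07 rad/s
X_L = ωL = 763 Ω
X_C = 1/(ωC) = 1380 Ω
Branch 1: Z₁ = R = 270 Ω
Branch 2 (series LC): Z₂ = j(X_L − X_C) = −j613 Ω
Parallel: Z = Z₁Z₂/(Z₁+Z₂), |Z| = 247 Ω, ∠Z = -23.8°

-23.8°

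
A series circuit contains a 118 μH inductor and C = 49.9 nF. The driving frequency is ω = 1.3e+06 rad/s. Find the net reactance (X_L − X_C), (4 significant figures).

X_L = ωL = 153.4 Ω
X_C = 1/(ωC) = 15.42 Ω
X = 153.4 − 15.42 = 138.0 Ω

138.0 Ω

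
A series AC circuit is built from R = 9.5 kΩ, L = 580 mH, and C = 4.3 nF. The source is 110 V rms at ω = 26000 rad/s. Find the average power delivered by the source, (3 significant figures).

X_L = ωL = 15100 Ω
X_C = 1/(ωC) = 8940 Ω
Net reactance X = X_L − X_C = 6140 Ω
Z = 9500 + j6140 Ω
|Z| = √(9500² + 6140²) = 11300 Ω
∠Z = arctan(6140/9500) = 32.9°
I = V/|Z| = 9.73 mA
P = VI cos φ = 110 × 0.00973 × cos(32.9°) = 899 mW

899 mW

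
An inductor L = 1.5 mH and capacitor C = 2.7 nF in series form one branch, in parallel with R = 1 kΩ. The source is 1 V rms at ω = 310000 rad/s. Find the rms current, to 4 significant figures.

X_L = ωL = 465.0 Ω
X_C = 1/(ωC) = 1195 Ω
Branch 1: Z₁ = R = 1000 Ω
Branch 2 (series LC): Z₂ = j(X_L − X_C) = −j729.7 Ω
Parallel: Z = Z₁Z₂/(Z₁+Z₂), |Z| = 589.5 Ω, ∠Z = -53.88°
I = V/|Z| = 1/589.5 = 1.696 mA

1.696 mA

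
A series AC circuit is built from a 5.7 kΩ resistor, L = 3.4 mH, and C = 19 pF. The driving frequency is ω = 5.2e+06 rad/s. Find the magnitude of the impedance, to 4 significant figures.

X_L = ωL = 17680 Ω
X_C = 1/(ωC) = 10120 Ω
Net reactance X = X_L − X_C = 7559 Ω
Z = 5700 + j7559 Ω
|Z| = √(5700² + 7559²) = 9467 Ω

9467 Ω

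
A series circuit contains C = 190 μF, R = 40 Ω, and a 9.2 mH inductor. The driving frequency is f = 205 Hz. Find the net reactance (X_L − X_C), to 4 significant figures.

ω = 2πf = 1288 rad/s
X_L = ωL = 11.85 Ω
X_C = 1/(ωC) = 4.086 Ω
X = 11.85 − 4.086 = 7.764 Ω

7.764 Ω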